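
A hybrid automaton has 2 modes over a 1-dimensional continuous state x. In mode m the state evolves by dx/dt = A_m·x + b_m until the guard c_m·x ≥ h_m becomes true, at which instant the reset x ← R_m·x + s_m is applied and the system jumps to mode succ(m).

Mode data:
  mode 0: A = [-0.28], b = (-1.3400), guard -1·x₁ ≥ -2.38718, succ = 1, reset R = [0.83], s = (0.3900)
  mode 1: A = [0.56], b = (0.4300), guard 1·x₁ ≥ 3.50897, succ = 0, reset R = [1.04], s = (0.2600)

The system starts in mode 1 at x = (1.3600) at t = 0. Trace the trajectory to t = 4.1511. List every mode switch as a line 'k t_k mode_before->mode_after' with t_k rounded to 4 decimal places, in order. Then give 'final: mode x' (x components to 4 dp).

Mode 1: guard c·x = 3.5090 hit at Δt = 1.2466 (t = 1.2466), x⁻ = (3.5090) → reset → x⁺ = (3.9093), jump to mode 0
Mode 0: guard c·x = -2.3872 hit at Δt = 0.6873 (t = 1.9339), x⁻ = (2.3872) → reset → x⁺ = (2.3714), jump to mode 1
Mode 1: guard c·x = 3.5090 hit at Δt = 0.5522 (t = 2.4861), x⁻ = (3.5090) → reset → x⁺ = (3.9093), jump to mode 0
Mode 0: guard c·x = -2.3872 hit at Δt = 0.6873 (t = 3.1734), x⁻ = (2.3872) → reset → x⁺ = (2.3714), jump to mode 1
Mode 1: guard c·x = 3.5090 hit at Δt = 0.5522 (t = 3.7256), x⁻ = (3.5090) → reset → x⁺ = (3.9093), jump to mode 0
Mode 0: flow for 0.4255 to horizon, guard not reached → x = (2.9328)

1 1.2466 1->0
2 1.9339 0->1
3 2.4861 1->0
4 3.1734 0->1
5 3.7256 1->0
final: 0 2.9328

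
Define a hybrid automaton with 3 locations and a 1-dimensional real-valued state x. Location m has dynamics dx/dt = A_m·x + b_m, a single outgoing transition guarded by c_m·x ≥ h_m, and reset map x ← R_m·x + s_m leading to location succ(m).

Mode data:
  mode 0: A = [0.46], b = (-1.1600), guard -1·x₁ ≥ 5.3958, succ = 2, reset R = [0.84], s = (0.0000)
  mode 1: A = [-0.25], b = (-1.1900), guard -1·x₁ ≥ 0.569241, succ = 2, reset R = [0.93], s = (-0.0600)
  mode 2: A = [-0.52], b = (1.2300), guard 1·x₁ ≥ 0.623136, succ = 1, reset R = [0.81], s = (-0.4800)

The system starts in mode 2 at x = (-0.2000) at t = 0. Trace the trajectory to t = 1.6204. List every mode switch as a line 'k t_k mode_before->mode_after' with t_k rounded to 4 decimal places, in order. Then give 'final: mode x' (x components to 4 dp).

1 0.7441 2->1
2 1.2743 1->2
final: 2 -0.1027

Mode 2: guard c·x = 0.6231 hit at Δt = 0.7441 (t = 0.7441), x⁻ = (0.6231) → reset → x⁺ = (0.0247), jump to mode 1
Mode 1: guard c·x = 0.5692 hit at Δt = 0.5302 (t = 1.2743), x⁻ = (-0.5692) → reset → x⁺ = (-0.5894), jump to mode 2
Mode 2: flow for 0.3461 to horizon, guard not reached → x = (-0.1027)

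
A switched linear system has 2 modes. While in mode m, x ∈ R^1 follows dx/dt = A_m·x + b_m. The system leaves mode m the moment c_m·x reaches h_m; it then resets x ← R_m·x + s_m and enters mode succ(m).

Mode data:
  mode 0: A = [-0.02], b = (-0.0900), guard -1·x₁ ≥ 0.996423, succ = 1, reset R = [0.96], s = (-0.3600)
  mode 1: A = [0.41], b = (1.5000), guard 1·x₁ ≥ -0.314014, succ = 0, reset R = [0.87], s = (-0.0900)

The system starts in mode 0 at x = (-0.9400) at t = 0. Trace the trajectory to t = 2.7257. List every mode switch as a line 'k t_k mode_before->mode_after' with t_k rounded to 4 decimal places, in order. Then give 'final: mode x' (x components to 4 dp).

1 0.7988 0->1
2 1.6679 1->0
final: 0 -0.4498

Mode 0: guard c·x = 0.9964 hit at Δt = 0.7988 (t = 0.7988), x⁻ = (-0.9964) → reset → x⁺ = (-1.3166), jump to mode 1
Mode 1: guard c·x = -0.3140 hit at Δt = 0.8691 (t = 1.6679), x⁻ = (-0.3140) → reset → x⁺ = (-0.3632), jump to mode 0
Mode 0: flow for 1.0578 to horizon, guard not reached → x = (-0.4498)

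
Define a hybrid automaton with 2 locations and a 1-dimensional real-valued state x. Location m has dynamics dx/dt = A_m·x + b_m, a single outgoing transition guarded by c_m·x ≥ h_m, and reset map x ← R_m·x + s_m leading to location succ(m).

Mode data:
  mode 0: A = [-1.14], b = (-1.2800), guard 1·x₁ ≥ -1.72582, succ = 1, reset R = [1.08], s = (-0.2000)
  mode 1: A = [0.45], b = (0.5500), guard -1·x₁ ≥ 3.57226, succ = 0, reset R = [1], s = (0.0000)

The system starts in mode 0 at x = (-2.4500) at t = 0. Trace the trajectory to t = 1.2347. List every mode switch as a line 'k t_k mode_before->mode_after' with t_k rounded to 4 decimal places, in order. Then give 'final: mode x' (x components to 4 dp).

1 0.6920 0->1
final: 1 -2.2967

Mode 0: guard c·x = -1.7258 hit at Δt = 0.6920 (t = 0.6920), x⁻ = (-1.7258) → reset → x⁺ = (-2.0639), jump to mode 1
Mode 1: flow for 0.5427 to horizon, guard not reached → x = (-2.2967)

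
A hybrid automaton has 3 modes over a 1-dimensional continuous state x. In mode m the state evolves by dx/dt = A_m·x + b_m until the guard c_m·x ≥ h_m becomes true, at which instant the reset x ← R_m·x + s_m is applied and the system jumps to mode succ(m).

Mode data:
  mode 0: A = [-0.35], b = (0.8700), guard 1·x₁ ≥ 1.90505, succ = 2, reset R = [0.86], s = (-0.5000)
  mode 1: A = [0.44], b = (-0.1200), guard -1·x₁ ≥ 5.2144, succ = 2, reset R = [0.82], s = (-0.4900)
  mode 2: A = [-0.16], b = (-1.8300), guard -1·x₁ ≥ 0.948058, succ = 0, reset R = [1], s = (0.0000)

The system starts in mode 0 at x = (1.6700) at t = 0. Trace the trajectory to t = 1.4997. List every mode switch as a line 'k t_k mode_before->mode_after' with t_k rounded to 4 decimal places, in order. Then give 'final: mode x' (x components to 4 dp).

1 0.9711 0->2
final: 2 0.1185

Mode 0: guard c·x = 1.9050 hit at Δt = 0.9711 (t = 0.9711), x⁻ = (1.9051) → reset → x⁺ = (1.1383), jump to mode 2
Mode 2: flow for 0.5286 to horizon, guard not reached → x = (0.1185)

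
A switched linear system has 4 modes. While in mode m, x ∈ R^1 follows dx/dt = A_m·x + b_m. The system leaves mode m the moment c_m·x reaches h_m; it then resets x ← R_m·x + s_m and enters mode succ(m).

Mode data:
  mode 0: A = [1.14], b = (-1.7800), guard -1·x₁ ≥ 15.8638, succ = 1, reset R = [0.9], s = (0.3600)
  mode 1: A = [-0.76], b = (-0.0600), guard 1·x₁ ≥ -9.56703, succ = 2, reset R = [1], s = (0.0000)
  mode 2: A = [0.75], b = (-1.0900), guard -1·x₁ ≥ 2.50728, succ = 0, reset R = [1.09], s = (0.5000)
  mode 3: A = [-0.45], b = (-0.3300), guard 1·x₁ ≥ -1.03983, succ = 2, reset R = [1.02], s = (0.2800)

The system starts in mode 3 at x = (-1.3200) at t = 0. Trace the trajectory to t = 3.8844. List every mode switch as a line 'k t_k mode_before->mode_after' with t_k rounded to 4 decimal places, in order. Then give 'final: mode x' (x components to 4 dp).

Mode 3: guard c·x = -1.0398 hit at Δt = 1.4428 (t = 1.4428), x⁻ = (-1.0398) → reset → x⁺ = (-0.7806), jump to mode 2
Mode 2: guard c·x = 2.5073 hit at Δt = 0.7635 (t = 2.2063), x⁻ = (-2.5073) → reset → x⁺ = (-2.2329), jump to mode 0
Mode 0: guard c·x = 15.8638 hit at Δt = 1.3372 (t = 3.5435), x⁻ = (-15.8638) → reset → x⁺ = (-13.9174), jump to mode 1
Mode 1: flow for 0.3409 to horizon, guard not reached → x = (-10.7587)

1 1.4428 3->2
2 2.2063 2->0
3 3.5435 0->1
final: 1 -10.7587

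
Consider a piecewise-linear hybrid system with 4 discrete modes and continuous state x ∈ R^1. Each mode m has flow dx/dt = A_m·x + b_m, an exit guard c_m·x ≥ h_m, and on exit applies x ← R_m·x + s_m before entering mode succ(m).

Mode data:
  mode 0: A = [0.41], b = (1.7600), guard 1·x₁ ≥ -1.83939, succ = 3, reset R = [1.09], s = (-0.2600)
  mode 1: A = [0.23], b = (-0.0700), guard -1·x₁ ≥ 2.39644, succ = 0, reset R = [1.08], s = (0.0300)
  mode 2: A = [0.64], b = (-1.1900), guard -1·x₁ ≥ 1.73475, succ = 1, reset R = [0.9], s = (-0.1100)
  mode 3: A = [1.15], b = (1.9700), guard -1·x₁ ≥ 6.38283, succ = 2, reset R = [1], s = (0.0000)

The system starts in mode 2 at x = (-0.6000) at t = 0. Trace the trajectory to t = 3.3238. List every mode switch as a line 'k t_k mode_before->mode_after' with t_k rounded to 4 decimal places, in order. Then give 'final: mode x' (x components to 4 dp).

1 0.5928 2->1
2 1.9522 1->0
3 2.7978 0->3
final: 3 -2.7236

Mode 2: guard c·x = 1.7348 hit at Δt = 0.5928 (t = 0.5928), x⁻ = (-1.7347) → reset → x⁺ = (-1.6713), jump to mode 1
Mode 1: guard c·x = 2.3964 hit at Δt = 1.3594 (t = 1.9522), x⁻ = (-2.3964) → reset → x⁺ = (-2.5582), jump to mode 0
Mode 0: guard c·x = -1.8394 hit at Δt = 0.8456 (t = 2.7978), x⁻ = (-1.8394) → reset → x⁺ = (-2.2649), jump to mode 3
Mode 3: flow for 0.5260 to horizon, guard not reached → x = (-2.7236)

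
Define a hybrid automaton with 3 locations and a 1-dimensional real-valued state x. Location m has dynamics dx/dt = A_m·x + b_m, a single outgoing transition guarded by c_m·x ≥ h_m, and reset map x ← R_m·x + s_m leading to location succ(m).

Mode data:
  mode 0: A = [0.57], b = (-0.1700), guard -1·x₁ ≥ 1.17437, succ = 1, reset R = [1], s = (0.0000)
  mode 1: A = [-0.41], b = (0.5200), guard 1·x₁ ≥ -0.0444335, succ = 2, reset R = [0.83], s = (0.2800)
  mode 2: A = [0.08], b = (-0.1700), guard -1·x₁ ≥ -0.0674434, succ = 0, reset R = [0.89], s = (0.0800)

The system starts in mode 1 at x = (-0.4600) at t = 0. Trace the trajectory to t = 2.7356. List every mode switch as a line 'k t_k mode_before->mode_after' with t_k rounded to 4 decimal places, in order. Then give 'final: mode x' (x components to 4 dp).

1 0.6708 1->2
2 1.7864 2->0
final: 0 0.0265

Mode 1: guard c·x = -0.0444 hit at Δt = 0.6708 (t = 0.6708), x⁻ = (-0.0444) → reset → x⁺ = (0.2431), jump to mode 2
Mode 2: guard c·x = -0.0674 hit at Δt = 1.1156 (t = 1.7864), x⁻ = (0.0674) → reset → x⁺ = (0.1400), jump to mode 0
Mode 0: flow for 0.9492 to horizon, guard not reached → x = (0.0265)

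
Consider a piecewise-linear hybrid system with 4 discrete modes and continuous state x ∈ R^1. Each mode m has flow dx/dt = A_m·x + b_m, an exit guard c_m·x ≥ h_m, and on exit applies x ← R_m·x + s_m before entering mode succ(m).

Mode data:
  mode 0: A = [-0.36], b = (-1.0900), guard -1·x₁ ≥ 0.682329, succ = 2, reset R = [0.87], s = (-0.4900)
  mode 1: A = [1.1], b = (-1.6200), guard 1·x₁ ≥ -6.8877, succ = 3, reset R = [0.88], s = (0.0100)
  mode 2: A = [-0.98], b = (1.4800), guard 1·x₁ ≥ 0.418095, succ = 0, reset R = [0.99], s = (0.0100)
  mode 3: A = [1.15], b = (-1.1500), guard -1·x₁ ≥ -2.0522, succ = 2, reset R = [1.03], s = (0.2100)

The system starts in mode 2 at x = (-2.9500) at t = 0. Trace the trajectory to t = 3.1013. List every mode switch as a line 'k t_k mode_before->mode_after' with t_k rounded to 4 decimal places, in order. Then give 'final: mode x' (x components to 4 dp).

Mode 2: guard c·x = 0.4181 hit at Δt = 1.4358 (t = 1.4358), x⁻ = (0.4181) → reset → x⁺ = (0.4239), jump to mode 0
Mode 0: guard c·x = 0.6823 hit at Δt = 1.0733 (t = 2.5091), x⁻ = (-0.6823) → reset → x⁺ = (-1.0836), jump to mode 2
Mode 2: flow for 0.5922 to horizon, guard not reached → x = (0.0584)

1 1.4358 2->0
2 2.5091 0->2
final: 2 0.0584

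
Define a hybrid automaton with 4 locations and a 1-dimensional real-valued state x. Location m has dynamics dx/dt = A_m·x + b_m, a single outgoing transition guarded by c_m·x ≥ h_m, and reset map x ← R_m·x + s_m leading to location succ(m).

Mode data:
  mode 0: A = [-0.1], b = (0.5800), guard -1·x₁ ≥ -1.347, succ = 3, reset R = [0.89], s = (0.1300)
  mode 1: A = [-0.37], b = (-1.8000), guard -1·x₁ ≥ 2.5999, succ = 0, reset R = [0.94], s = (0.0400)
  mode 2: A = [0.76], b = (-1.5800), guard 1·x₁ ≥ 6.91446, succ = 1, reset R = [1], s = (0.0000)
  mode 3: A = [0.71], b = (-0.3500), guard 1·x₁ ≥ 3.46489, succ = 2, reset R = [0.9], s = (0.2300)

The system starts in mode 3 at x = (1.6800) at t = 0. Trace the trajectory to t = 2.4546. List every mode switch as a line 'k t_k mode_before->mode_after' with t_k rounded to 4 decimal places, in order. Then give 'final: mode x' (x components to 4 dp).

1 1.2926 3->2
final: 2 5.1490

Mode 3: guard c·x = 3.4649 hit at Δt = 1.2926 (t = 1.2926), x⁻ = (3.4649) → reset → x⁺ = (3.3484), jump to mode 2
Mode 2: flow for 1.1620 to horizon, guard not reached → x = (5.1490)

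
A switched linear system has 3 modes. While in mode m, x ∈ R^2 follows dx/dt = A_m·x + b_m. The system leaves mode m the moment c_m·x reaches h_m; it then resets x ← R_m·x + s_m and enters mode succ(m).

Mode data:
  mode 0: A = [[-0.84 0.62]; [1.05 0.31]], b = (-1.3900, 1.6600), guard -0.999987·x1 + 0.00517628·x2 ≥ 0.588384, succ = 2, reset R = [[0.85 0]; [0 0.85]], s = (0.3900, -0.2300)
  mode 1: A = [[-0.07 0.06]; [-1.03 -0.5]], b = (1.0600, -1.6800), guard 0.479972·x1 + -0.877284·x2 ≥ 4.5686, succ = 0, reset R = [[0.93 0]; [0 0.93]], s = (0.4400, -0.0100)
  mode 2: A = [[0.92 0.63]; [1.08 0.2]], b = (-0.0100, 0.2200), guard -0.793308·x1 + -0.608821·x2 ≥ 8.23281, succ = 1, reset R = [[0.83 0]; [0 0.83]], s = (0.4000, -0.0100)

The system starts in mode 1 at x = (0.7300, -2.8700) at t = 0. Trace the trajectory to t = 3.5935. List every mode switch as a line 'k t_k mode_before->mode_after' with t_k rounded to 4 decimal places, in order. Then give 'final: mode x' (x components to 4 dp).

Mode 1: guard c·x = 4.5686 hit at Δt = 1.2341 (t = 1.2341), x⁻ = (1.6698, -4.2941) → reset → x⁺ = (1.9929, -4.0035), jump to mode 0
Mode 0: guard c·x = 0.5884 hit at Δt = 0.6459 (t = 1.8800), x⁻ = (-0.6052, -3.2564) → reset → x⁺ = (-0.1245, -2.9979), jump to mode 2
Mode 2: guard c·x = 8.2328 hit at Δt = 1.1712 (t = 3.0512), x⁻ = (-5.4634, -6.4036) → reset → x⁺ = (-4.1346, -5.3250), jump to mode 1
Mode 1: flow for 0.5423 to horizon, guard not reached → x = (-3.5464, -2.9837)

1 1.2341 1->0
2 1.8800 0->2
3 3.0512 2->1
final: 1 -3.5464 -2.9837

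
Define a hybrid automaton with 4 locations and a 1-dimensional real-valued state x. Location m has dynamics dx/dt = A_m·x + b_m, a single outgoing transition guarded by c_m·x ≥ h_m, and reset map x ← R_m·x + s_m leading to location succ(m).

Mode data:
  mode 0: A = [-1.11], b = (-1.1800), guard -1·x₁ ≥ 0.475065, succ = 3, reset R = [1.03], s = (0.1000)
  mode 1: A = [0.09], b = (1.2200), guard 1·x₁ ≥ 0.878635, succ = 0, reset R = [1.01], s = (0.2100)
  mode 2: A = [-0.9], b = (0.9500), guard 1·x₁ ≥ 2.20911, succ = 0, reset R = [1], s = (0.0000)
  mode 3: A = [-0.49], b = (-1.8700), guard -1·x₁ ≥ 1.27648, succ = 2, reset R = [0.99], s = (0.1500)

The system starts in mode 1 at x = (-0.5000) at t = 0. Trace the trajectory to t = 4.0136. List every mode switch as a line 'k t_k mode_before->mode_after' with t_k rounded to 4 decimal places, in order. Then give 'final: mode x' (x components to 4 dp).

Mode 1: guard c·x = 0.8786 hit at Δt = 1.1154 (t = 1.1154), x⁻ = (0.8786) → reset → x⁺ = (1.0974), jump to mode 0
Mode 0: guard c·x = 0.4751 hit at Δt = 1.1724 (t = 2.2878), x⁻ = (-0.4751) → reset → x⁺ = (-0.3893), jump to mode 3
Mode 3: guard c·x = 1.2765 hit at Δt = 0.6114 (t = 2.8992), x⁻ = (-1.2765) → reset → x⁺ = (-1.1137), jump to mode 2
Mode 2: flow for 1.1144 to horizon, guard not reached → x = (0.2599)

1 1.1154 1->0
2 2.2878 0->3
3 2.8992 3->2
final: 2 0.2599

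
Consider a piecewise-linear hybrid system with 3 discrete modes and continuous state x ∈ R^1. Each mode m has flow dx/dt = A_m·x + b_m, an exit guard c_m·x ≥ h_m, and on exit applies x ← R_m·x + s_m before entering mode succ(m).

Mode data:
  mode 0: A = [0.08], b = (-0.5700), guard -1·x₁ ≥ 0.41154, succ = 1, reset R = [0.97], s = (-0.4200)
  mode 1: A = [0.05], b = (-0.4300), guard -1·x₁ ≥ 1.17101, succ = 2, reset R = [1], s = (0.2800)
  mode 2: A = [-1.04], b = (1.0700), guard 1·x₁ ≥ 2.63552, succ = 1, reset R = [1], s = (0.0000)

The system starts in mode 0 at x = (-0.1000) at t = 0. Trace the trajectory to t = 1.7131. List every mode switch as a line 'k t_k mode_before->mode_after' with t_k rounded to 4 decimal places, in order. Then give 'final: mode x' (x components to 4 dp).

1 0.5277 0->1
2 1.2611 1->2
final: 2 -0.1710

Mode 0: guard c·x = 0.4115 hit at Δt = 0.5277 (t = 0.5277), x⁻ = (-0.4115) → reset → x⁺ = (-0.8192), jump to mode 1
Mode 1: guard c·x = 1.1710 hit at Δt = 0.7334 (t = 1.2611), x⁻ = (-1.1710) → reset → x⁺ = (-0.8910), jump to mode 2
Mode 2: flow for 0.4520 to horizon, guard not reached → x = (-0.1710)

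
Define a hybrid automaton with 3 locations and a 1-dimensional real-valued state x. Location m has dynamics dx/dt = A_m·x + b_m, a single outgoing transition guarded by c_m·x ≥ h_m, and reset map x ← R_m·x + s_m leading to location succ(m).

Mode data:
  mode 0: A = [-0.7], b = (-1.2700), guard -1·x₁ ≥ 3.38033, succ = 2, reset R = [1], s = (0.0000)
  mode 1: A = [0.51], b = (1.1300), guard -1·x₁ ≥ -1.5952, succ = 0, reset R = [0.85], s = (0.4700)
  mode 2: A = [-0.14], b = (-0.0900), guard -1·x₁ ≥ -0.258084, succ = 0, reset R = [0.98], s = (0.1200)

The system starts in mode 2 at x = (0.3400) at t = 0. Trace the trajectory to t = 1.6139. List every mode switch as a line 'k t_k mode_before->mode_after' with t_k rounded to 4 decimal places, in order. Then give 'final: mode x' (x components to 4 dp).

1 0.6216 2->0
final: 0 -0.7223

Mode 2: guard c·x = -0.2581 hit at Δt = 0.6216 (t = 0.6216), x⁻ = (0.2581) → reset → x⁺ = (0.3729), jump to mode 0
Mode 0: flow for 0.9923 to horizon, guard not reached → x = (-0.7223)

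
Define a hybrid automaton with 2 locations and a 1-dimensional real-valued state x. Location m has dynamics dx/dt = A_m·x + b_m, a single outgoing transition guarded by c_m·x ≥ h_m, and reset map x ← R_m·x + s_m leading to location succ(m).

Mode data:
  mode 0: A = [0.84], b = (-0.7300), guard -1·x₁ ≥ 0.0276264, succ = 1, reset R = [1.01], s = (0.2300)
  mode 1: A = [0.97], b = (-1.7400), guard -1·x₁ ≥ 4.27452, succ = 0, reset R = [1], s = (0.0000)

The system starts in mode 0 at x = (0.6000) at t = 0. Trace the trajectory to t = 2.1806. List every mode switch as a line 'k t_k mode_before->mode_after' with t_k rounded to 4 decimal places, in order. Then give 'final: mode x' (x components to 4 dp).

1 1.4331 0->1
final: 1 -1.4929

Mode 0: guard c·x = 0.0276 hit at Δt = 1.4331 (t = 1.4331), x⁻ = (-0.0276) → reset → x⁺ = (0.2021), jump to mode 1
Mode 1: flow for 0.7475 to horizon, guard not reached → x = (-1.4929)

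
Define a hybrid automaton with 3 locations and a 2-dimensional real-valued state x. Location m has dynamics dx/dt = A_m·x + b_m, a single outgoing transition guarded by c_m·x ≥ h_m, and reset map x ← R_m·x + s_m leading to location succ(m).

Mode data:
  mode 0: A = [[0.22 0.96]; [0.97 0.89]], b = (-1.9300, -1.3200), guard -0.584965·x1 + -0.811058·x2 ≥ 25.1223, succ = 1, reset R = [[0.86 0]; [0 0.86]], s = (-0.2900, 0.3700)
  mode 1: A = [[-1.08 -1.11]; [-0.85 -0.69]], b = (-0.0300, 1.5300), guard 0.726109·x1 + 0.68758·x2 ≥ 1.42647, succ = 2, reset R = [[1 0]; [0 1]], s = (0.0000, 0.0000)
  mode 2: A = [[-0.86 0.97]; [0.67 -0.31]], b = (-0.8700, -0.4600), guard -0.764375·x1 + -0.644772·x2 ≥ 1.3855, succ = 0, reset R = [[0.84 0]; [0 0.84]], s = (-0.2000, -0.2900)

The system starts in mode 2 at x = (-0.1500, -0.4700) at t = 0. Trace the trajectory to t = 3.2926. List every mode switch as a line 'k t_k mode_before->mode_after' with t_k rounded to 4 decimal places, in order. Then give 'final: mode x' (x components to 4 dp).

Mode 2: guard c·x = 1.3855 hit at Δt = 0.8012 (t = 0.8012), x⁻ = (-0.9873, -0.9784) → reset → x⁺ = (-1.0293, -1.1118), jump to mode 0
Mode 0: guard c·x = 25.1223 hit at Δt = 1.4045 (t = 2.2057), x⁻ = (-15.2759, -19.9572) → reset → x⁺ = (-13.4273, -16.7932), jump to mode 1
Mode 1: flow for 1.0869 to horizon, guard not reached → x = (1.6213, -5.0911)

1 0.8012 2->0
2 2.2057 0->1
final: 1 1.6213 -5.0911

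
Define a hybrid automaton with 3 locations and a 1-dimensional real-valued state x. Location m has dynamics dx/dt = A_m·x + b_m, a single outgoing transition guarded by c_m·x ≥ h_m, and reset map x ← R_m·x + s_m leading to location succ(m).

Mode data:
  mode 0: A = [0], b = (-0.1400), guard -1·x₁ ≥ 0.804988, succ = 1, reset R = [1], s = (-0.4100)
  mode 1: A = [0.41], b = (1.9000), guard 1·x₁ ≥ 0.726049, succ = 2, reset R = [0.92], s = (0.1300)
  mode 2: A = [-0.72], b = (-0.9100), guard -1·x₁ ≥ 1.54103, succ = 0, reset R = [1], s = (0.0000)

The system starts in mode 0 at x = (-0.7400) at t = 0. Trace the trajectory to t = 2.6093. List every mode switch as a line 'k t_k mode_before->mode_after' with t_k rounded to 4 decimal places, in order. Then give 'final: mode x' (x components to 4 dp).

1 0.4642 0->1
2 1.5608 1->2
final: 2 -0.2947

Mode 0: guard c·x = 0.8050 hit at Δt = 0.4642 (t = 0.4642), x⁻ = (-0.8050) → reset → x⁺ = (-1.2150), jump to mode 1
Mode 1: guard c·x = 0.7260 hit at Δt = 1.0966 (t = 1.5608), x⁻ = (0.7260) → reset → x⁺ = (0.7980), jump to mode 2
Mode 2: flow for 1.0485 to horizon, guard not reached → x = (-0.2947)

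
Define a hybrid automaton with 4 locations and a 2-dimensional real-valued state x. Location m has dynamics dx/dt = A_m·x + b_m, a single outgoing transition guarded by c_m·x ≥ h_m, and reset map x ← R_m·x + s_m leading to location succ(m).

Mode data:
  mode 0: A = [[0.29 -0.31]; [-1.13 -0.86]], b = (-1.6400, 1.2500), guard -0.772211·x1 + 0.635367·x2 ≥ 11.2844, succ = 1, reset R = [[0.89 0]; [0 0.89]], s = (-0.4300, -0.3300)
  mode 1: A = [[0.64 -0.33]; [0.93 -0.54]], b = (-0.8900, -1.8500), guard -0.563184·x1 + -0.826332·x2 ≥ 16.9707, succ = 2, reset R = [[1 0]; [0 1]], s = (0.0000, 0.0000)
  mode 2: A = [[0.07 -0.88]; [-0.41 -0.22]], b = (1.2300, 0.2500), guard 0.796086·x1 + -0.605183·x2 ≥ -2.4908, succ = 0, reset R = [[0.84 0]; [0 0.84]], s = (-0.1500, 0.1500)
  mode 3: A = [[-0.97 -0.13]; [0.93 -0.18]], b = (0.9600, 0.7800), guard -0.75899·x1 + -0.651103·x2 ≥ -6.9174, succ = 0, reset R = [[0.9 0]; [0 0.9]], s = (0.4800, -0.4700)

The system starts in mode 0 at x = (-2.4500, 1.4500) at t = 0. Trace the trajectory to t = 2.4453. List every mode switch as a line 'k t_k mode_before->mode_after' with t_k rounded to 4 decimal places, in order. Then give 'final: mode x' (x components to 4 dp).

1 1.4667 0->1
final: 1 -16.8474 -7.0213

Mode 0: guard c·x = 11.2844 hit at Δt = 1.4667 (t = 1.4667), x⁻ = (-8.8593, 6.9931) → reset → x⁺ = (-8.3148, 5.8938), jump to mode 1
Mode 1: flow for 0.9786 to horizon, guard not reached → x = (-16.8474, -7.0213)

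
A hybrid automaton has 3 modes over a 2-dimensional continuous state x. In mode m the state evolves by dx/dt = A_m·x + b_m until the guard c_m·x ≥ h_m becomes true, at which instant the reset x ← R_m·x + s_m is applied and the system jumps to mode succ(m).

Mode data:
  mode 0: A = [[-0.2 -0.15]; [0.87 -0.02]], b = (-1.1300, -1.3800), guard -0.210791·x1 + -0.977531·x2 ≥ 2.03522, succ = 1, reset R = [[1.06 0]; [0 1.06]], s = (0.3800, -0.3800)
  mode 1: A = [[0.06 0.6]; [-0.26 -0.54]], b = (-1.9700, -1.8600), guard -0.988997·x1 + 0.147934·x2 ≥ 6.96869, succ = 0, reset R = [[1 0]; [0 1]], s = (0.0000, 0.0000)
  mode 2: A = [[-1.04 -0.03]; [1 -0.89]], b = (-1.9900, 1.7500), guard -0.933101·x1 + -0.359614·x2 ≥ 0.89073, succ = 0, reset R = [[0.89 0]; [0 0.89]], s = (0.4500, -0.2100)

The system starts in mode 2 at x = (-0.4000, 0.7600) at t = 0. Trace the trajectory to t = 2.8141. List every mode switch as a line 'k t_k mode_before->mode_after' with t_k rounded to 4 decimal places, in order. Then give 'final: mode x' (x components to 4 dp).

1 0.8091 2->0
2 1.7850 0->1
final: 1 -4.7973 -2.1109

Mode 2: guard c·x = 0.8907 hit at Δt = 0.8091 (t = 0.8091), x⁻ = (-1.2752, 0.8318) → reset → x⁺ = (-0.6849, 0.5303), jump to mode 0
Mode 0: guard c·x = 2.0352 hit at Δt = 0.9759 (t = 1.7850), x⁻ = (-1.4855, -1.7617) → reset → x⁺ = (-1.1946, -2.2474), jump to mode 1
Mode 1: flow for 1.0291 to horizon, guard not reached → x = (-4.7973, -2.1109)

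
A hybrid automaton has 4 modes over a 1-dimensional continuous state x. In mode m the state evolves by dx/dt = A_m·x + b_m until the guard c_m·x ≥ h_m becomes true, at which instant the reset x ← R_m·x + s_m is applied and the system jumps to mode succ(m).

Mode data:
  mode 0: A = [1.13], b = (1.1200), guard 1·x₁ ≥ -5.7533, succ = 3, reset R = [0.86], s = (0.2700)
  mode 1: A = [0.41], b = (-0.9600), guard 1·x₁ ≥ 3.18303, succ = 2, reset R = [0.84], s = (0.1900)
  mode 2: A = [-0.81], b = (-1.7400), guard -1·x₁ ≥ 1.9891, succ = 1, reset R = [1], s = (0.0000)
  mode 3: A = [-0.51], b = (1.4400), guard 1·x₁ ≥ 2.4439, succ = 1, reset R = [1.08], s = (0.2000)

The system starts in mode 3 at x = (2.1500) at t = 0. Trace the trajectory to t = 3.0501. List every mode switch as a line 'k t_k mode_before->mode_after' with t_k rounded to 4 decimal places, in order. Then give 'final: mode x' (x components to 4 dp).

1 1.1242 3->1
2 2.4041 1->2
final: 2 0.8219

Mode 3: guard c·x = 2.4439 hit at Δt = 1.1242 (t = 1.1242), x⁻ = (2.4439) → reset → x⁺ = (2.8394), jump to mode 1
Mode 1: guard c·x = 3.1830 hit at Δt = 1.2799 (t = 2.4041), x⁻ = (3.1830) → reset → x⁺ = (2.8637), jump to mode 2
Mode 2: flow for 0.6460 to horizon, guard not reached → x = (0.8219)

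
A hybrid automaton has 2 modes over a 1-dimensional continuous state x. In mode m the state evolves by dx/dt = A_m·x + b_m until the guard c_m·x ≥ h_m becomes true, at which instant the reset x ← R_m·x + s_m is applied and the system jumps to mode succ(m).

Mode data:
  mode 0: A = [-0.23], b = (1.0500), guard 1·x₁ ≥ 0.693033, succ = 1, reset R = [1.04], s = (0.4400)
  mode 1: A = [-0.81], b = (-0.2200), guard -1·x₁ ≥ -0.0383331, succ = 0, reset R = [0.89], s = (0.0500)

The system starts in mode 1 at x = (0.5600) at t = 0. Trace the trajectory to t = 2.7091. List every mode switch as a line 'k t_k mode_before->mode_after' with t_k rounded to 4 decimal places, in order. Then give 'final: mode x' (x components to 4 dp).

1 1.2185 1->0
2 1.8535 0->1
final: 1 0.4447

Mode 1: guard c·x = -0.0383 hit at Δt = 1.2185 (t = 1.2185), x⁻ = (0.0383) → reset → x⁺ = (0.0841), jump to mode 0
Mode 0: guard c·x = 0.6930 hit at Δt = 0.6350 (t = 1.8535), x⁻ = (0.6930) → reset → x⁺ = (1.1608), jump to mode 1
Mode 1: flow for 0.8556 to horizon, guard not reached → x = (0.4447)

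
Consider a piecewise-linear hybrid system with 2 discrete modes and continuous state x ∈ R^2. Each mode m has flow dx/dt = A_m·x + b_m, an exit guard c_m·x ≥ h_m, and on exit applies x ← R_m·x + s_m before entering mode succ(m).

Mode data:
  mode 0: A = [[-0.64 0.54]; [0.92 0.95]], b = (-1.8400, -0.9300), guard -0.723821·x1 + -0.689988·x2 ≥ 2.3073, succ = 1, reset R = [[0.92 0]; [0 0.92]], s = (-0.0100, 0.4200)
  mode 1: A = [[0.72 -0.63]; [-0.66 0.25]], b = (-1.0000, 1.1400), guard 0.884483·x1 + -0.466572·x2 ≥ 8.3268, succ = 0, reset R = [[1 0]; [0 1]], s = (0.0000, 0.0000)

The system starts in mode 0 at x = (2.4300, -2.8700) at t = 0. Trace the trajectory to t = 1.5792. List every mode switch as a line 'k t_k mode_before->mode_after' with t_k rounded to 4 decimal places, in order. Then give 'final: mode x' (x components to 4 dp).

Mode 0: guard c·x = 2.3073 hit at Δt = 0.4014 (t = 0.4014), x⁻ = (0.5882, -3.9610) → reset → x⁺ = (0.5311, -3.2241), jump to mode 1
Mode 1: flow for 1.1778 to horizon, guard not reached → x = (3.4383, -4.2623)

1 0.4014 0->1
final: 1 3.4383 -4.2623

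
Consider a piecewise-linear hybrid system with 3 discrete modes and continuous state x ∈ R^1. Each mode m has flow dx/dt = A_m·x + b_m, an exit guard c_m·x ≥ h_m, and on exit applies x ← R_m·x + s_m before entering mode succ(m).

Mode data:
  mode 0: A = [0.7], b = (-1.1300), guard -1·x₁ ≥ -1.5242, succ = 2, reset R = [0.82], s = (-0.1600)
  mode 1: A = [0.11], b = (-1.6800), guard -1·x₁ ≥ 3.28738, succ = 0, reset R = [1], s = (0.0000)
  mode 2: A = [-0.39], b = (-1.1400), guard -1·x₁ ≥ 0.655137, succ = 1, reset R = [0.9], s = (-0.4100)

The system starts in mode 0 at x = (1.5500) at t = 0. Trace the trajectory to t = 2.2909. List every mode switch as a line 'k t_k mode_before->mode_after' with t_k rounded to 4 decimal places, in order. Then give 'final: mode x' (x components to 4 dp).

1 0.4820 0->2
2 1.9452 2->1
final: 1 -1.6303

Mode 0: guard c·x = -1.5242 hit at Δt = 0.4820 (t = 0.4820), x⁻ = (1.5242) → reset → x⁺ = (1.0898), jump to mode 2
Mode 2: guard c·x = 0.6551 hit at Δt = 1.4632 (t = 1.9452), x⁻ = (-0.6551) → reset → x⁺ = (-0.9996), jump to mode 1
Mode 1: flow for 0.3457 to horizon, guard not reached → x = (-1.6303)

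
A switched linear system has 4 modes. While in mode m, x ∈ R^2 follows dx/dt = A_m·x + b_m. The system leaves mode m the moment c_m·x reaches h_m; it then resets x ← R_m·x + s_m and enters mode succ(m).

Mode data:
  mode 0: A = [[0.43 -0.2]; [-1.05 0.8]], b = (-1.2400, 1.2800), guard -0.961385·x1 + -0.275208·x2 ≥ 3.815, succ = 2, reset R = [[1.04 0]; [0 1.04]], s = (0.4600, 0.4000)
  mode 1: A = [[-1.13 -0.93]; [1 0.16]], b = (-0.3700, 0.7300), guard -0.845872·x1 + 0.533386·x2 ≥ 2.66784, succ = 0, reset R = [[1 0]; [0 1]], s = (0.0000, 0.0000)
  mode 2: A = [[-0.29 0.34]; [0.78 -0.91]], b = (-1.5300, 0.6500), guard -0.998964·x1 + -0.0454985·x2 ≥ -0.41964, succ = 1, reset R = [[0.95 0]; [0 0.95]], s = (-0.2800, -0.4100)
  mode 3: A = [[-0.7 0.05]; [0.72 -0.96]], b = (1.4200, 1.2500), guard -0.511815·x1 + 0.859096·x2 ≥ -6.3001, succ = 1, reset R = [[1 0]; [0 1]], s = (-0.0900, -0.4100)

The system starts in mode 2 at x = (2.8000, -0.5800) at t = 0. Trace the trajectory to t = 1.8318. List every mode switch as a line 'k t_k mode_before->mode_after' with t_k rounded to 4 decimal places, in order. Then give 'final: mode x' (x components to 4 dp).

Mode 2: guard c·x = -0.4196 hit at Δt = 1.4038 (t = 1.4038), x⁻ = (0.3702, 1.0949) → reset → x⁺ = (0.0717, 0.6302), jump to mode 1
Mode 1: flow for 0.4280 to horizon, guard not reached → x = (-0.3367, 0.9378)

1 1.4038 2->1
final: 1 -0.3367 0.9378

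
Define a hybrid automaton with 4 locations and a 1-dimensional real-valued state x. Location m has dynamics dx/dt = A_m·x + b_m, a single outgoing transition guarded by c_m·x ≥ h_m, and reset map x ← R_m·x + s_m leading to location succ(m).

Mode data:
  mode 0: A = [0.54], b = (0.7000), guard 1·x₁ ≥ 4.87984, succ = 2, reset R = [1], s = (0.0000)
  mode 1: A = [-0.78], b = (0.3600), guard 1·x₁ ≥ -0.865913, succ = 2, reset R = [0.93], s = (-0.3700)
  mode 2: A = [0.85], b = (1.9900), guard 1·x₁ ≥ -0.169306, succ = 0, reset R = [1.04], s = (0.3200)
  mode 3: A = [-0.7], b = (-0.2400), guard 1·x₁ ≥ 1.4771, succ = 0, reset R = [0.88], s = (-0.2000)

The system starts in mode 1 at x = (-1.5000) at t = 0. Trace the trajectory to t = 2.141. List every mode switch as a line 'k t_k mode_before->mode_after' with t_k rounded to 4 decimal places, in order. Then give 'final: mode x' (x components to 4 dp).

1 0.5006 1->2
2 1.2325 2->0
final: 0 1.0560

Mode 1: guard c·x = -0.8659 hit at Δt = 0.5006 (t = 0.5006), x⁻ = (-0.8659) → reset → x⁺ = (-1.1753), jump to mode 2
Mode 2: guard c·x = -0.1693 hit at Δt = 0.7319 (t = 1.2325), x⁻ = (-0.1693) → reset → x⁺ = (0.1439), jump to mode 0
Mode 0: flow for 0.9085 to horizon, guard not reached → x = (1.0560)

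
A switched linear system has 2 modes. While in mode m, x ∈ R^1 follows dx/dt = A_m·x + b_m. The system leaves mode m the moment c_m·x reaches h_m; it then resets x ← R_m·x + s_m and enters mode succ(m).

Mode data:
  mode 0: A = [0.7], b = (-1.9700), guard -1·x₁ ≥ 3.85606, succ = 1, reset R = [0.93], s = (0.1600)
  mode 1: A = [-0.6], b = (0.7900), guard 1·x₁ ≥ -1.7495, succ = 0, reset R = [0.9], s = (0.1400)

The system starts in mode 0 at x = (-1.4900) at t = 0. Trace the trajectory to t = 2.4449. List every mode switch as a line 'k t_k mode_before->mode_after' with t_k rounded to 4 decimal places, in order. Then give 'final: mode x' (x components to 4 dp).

1 0.6258 0->1
2 1.3528 1->0
3 1.9971 0->1
final: 1 -2.3087

Mode 0: guard c·x = 3.8561 hit at Δt = 0.6258 (t = 0.6258), x⁻ = (-3.8561) → reset → x⁺ = (-3.4261), jump to mode 1
Mode 1: guard c·x = -1.7495 hit at Δt = 0.7270 (t = 1.3528), x⁻ = (-1.7495) → reset → x⁺ = (-1.4345), jump to mode 0
Mode 0: guard c·x = 3.8561 hit at Δt = 0.6443 (t = 1.9971), x⁻ = (-3.8561) → reset → x⁺ = (-3.4261), jump to mode 1
Mode 1: flow for 0.4478 to horizon, guard not reached → x = (-2.3087)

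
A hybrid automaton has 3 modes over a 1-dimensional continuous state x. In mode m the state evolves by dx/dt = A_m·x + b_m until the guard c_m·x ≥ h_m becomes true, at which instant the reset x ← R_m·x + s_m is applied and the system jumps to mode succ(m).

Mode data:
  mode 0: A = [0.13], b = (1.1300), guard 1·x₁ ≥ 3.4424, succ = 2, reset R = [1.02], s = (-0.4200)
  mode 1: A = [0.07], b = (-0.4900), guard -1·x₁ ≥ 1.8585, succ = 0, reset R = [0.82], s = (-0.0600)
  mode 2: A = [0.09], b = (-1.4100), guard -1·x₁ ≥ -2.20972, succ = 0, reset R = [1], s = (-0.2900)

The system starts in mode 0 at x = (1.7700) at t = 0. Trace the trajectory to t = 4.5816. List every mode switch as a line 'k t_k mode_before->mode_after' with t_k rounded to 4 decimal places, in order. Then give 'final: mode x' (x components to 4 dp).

Mode 0: guard c·x = 3.4424 hit at Δt = 1.1407 (t = 1.1407), x⁻ = (3.4424) → reset → x⁺ = (3.0912), jump to mode 2
Mode 2: guard c·x = -2.2097 hit at Δt = 0.7528 (t = 1.8935), x⁻ = (2.2097) → reset → x⁺ = (1.9197), jump to mode 0
Mode 0: guard c·x = 3.4424 hit at Δt = 1.0314 (t = 2.9249), x⁻ = (3.4424) → reset → x⁺ = (3.0912), jump to mode 2
Mode 2: guard c·x = -2.2097 hit at Δt = 0.7528 (t = 3.6777), x⁻ = (2.2097) → reset → x⁺ = (1.9197), jump to mode 0
Mode 0: flow for 0.9039 to horizon, guard not reached → x = (3.2430)

1 1.1407 0->2
2 1.8935 2->0
3 2.9249 0->2
4 3.6777 2->0
final: 0 3.2430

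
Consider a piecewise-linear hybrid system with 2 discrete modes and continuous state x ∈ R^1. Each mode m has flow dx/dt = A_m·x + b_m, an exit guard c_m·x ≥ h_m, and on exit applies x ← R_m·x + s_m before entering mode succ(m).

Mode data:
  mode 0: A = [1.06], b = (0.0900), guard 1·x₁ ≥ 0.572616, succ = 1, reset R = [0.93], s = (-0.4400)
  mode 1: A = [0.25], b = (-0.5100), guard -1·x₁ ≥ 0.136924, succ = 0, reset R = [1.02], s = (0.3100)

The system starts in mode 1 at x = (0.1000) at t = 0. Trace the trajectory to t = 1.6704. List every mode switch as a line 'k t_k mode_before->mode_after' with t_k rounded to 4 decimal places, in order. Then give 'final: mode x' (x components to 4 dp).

1 0.4609 1->0
2 1.3536 0->1
final: 1 -0.0680

Mode 1: guard c·x = 0.1369 hit at Δt = 0.4609 (t = 0.4609), x⁻ = (-0.1369) → reset → x⁺ = (0.1703), jump to mode 0
Mode 0: guard c·x = 0.5726 hit at Δt = 0.8927 (t = 1.3536), x⁻ = (0.5726) → reset → x⁺ = (0.0925), jump to mode 1
Mode 1: flow for 0.3168 to horizon, guard not reached → x = (-0.0680)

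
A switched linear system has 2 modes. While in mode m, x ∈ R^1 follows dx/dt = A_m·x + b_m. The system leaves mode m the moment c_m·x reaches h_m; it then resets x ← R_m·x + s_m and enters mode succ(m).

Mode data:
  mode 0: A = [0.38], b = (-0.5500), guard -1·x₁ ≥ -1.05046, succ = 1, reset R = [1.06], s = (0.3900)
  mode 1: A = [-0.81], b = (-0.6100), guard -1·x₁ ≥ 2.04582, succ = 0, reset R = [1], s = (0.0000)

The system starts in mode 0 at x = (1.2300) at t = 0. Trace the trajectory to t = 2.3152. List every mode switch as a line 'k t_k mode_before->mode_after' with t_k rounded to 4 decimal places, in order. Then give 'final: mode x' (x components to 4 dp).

1 1.5845 0->1
final: 1 0.4955

Mode 0: guard c·x = -1.0505 hit at Δt = 1.5845 (t = 1.5845), x⁻ = (1.0505) → reset → x⁺ = (1.5035), jump to mode 1
Mode 1: flow for 0.7307 to horizon, guard not reached → x = (0.4955)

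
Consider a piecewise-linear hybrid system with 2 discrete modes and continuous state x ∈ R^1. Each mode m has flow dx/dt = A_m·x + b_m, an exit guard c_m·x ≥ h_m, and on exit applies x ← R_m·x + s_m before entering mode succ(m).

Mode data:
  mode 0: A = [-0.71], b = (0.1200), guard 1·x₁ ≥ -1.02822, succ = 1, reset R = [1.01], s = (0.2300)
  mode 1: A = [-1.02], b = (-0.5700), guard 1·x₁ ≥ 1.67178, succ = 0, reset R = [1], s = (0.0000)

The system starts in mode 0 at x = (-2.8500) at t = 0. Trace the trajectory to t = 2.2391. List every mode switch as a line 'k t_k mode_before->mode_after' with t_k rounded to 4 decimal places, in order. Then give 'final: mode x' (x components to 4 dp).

1 1.3027 0->1
final: 1 -0.6549

Mode 0: guard c·x = -1.0282 hit at Δt = 1.3027 (t = 1.3027), x⁻ = (-1.0282) → reset → x⁺ = (-0.8085), jump to mode 1
Mode 1: flow for 0.9364 to horizon, guard not reached → x = (-0.6549)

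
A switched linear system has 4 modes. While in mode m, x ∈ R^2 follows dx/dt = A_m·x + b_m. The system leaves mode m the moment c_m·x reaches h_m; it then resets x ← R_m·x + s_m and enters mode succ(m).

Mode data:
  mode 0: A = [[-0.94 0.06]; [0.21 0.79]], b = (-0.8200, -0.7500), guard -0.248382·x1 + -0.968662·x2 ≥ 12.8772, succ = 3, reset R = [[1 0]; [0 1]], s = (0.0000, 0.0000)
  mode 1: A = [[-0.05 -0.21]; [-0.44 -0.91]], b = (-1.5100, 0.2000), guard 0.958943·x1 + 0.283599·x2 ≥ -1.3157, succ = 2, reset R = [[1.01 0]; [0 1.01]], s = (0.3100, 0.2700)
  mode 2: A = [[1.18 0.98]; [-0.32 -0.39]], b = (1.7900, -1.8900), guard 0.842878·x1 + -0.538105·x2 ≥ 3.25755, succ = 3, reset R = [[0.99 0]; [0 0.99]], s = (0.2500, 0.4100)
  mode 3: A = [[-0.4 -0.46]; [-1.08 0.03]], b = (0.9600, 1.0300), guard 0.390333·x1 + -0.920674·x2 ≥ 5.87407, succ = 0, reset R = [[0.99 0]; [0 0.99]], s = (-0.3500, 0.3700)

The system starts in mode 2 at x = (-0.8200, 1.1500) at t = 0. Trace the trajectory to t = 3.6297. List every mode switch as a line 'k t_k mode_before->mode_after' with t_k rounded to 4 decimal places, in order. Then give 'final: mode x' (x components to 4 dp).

Mode 2: guard c·x = 3.2576 hit at Δt = 1.4699 (t = 1.4699), x⁻ = (2.7090, -1.8105) → reset → x⁺ = (2.9319, -1.3824), jump to mode 3
Mode 3: guard c·x = 5.8741 hit at Δt = 1.2061 (t = 2.6760), x⁻ = (4.0576, -4.6599) → reset → x⁺ = (3.6671, -4.2433), jump to mode 0
Mode 0: flow for 0.9537 to horizon, guard not reached → x = (0.7210, -9.4285)

1 1.4699 2->3
2 2.6760 3->0
final: 0 0.7210 -9.4285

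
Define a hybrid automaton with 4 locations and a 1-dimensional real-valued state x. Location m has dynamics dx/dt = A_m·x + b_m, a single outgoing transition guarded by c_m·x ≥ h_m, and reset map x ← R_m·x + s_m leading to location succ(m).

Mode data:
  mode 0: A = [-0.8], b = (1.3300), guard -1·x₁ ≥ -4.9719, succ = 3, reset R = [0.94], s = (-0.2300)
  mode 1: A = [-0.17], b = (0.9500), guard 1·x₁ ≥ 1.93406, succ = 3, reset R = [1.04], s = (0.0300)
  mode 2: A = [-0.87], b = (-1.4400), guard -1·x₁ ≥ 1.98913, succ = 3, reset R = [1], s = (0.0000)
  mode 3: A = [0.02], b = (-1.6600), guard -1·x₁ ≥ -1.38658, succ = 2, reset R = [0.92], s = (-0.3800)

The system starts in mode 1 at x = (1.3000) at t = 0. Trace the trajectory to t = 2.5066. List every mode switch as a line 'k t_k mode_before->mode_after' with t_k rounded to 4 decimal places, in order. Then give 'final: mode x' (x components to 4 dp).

1 0.9412 1->3
2 1.3440 3->2
final: 2 -0.7275

Mode 1: guard c·x = 1.9341 hit at Δt = 0.9412 (t = 0.9412), x⁻ = (1.9341) → reset → x⁺ = (2.0414), jump to mode 3
Mode 3: guard c·x = -1.3866 hit at Δt = 0.4028 (t = 1.3440), x⁻ = (1.3866) → reset → x⁺ = (0.8957), jump to mode 2
Mode 2: flow for 1.1626 to horizon, guard not reached → x = (-0.7275)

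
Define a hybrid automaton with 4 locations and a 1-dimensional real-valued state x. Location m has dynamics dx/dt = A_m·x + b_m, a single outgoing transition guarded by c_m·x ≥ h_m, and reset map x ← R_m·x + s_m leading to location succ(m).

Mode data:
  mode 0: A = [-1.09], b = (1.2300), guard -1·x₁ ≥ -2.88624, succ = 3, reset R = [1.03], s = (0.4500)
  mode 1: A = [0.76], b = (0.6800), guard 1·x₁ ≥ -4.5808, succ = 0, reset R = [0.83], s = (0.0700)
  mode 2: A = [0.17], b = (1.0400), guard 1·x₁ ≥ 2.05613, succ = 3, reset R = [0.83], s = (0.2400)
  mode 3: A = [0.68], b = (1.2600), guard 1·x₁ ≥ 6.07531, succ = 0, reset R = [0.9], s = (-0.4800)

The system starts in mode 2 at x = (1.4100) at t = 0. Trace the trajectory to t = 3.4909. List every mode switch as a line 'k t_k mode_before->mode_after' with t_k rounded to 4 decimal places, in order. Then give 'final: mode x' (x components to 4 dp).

Mode 2: guard c·x = 2.0561 hit at Δt = 0.4844 (t = 0.4844), x⁻ = (2.0561) → reset → x⁺ = (1.9466), jump to mode 3
Mode 3: guard c·x = 6.0753 hit at Δt = 1.0817 (t = 1.5661), x⁻ = (6.0753) → reset → x⁺ = (4.9878), jump to mode 0
Mode 0: guard c·x = -2.8862 hit at Δt = 0.7215 (t = 2.2876), x⁻ = (2.8862) → reset → x⁺ = (3.4228), jump to mode 3
Mode 3: guard c·x = 6.0753 hit at Δt = 0.5990 (t = 2.8866), x⁻ = (6.0753) → reset → x⁺ = (4.9878), jump to mode 0
Mode 0: flow for 0.6043 to horizon, guard not reached → x = (3.1257)

1 0.4844 2->3
2 1.5661 3->0
3 2.2876 0->3
4 2.8866 3->0
final: 0 3.1257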